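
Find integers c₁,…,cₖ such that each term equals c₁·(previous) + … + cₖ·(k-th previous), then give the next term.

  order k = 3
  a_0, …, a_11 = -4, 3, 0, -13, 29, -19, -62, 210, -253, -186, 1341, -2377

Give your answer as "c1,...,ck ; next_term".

-2,-3,1 ; 545

  a_3 = -2·0 + -3·3 + 1·-4 = -13
  a_4 = -2·-13 + -3·0 + 1·3 = 29
  a_5 = -2·29 + -3·-13 + 1·0 = -19
  a_6 = -2·-19 + -3·29 + 1·-13 = -62
  a_7 = -2·-62 + -3·-19 + 1·29 = 210
  a_8 = -2·210 + -3·-62 + 1·-19 = -253
  a_9 = -2·-253 + -3·210 + 1·-62 = -186
  a_10 = -2·-186 + -3·-253 + 1·210 = 1341
  a_11 = -2·1341 + -3·-186 + 1·-253 = -2377
  a_12 = -2·-2377 + -3·1341 + 1·-186 = 545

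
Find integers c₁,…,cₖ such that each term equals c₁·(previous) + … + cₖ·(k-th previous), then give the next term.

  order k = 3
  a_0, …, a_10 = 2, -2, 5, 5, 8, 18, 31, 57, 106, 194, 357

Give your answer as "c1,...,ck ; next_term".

1,1,1 ; 657

  a_3 = 1·5 + 1·-2 + 1·2 = 5
  a_4 = 1·5 + 1·5 + 1·-2 = 8
  a_5 = 1·8 + 1·5 + 1·5 = 18
  a_6 = 1·18 + 1·8 + 1·5 = 31
  a_7 = 1·31 + 1·18 + 1·8 = 57
  a_8 = 1·57 + 1·31 + 1·18 = 106
  a_9 = 1·106 + 1·57 + 1·31 = 194
  a_10 = 1·194 + 1·106 + 1·57 = 357
  a_11 = 1·357 + 1·194 + 1·106 = 657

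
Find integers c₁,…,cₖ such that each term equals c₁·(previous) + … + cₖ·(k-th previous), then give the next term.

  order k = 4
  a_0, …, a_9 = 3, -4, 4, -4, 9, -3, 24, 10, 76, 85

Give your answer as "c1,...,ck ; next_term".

  a_4 = 1·-4 + 3·4 + -1·-4 + -1·3 = 9
  a_5 = 1·9 + 3·-4 + -1·4 + -1·-4 = -3
  a_6 = 1·-3 + 3·9 + -1·-4 + -1·4 = 24
  a_7 = 1·24 + 3·-3 + -1·9 + -1·-4 = 10
  a_8 = 1·10 + 3·24 + -1·-3 + -1·9 = 76
  a_9 = 1·76 + 3·10 + -1·24 + -1·-3 = 85
  a_10 = 1·85 + 3·76 + -1·10 + -1·24 = 279

1,3,-1,-1 ; 279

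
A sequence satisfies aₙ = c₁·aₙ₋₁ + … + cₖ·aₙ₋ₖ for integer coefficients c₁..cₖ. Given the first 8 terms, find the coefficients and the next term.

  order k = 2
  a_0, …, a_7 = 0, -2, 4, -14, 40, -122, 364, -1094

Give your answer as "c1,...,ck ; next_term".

-2,3 ; 3280

  a_2 = -2·-2 + 3·0 = 4
  a_3 = -2·4 + 3·-2 = -14
  a_4 = -2·-14 + 3·4 = 40
  a_5 = -2·40 + 3·-14 = -122
  a_6 = -2·-122 + 3·40 = 364
  a_7 = -2·364 + 3·-122 = -1094
  a_8 = -2·-1094 + 3·364 = 3280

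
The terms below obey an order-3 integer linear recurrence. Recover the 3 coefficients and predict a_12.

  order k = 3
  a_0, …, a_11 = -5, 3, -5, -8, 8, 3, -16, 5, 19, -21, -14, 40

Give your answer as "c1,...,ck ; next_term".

0,-1,1 ; -7

  a_3 = 0·-5 + -1·3 + 1·-5 = -8
  a_4 = 0·-8 + -1·-5 + 1·3 = 8
  a_5 = 0·8 + -1·-8 + 1·-5 = 3
  a_6 = 0·3 + -1·8 + 1·-8 = -16
  a_7 = 0·-16 + -1·3 + 1·8 = 5
  a_8 = 0·5 + -1·-16 + 1·3 = 19
  a_9 = 0·19 + -1·5 + 1·-16 = -21
  a_10 = 0·-21 + -1·19 + 1·5 = -14
  a_11 = 0·-14 + -1·-21 + 1·19 = 40
  a_12 = 0·40 + -1·-14 + 1·-21 = -7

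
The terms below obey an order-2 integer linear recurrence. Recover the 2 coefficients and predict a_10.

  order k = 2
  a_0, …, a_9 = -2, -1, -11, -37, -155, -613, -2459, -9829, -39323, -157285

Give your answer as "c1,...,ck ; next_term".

3,4 ; -629147

  a_2 = 3·-1 + 4·-2 = -11
  a_3 = 3·-11 + 4·-1 = -37
  a_4 = 3·-37 + 4·-11 = -155
  a_5 = 3·-155 + 4·-37 = -613
  a_6 = 3·-613 + 4·-155 = -2459
  a_7 = 3·-2459 + 4·-613 = -9829
  a_8 = 3·-9829 + 4·-2459 = -39323
  a_9 = 3·-39323 + 4·-9829 = -157285
  a_10 = 3·-157285 + 4·-39323 = -629147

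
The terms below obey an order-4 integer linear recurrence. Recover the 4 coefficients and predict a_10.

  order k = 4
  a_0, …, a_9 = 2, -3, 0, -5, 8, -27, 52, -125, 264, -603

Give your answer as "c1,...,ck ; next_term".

-2,1,2,2 ; 1324

  a_4 = -2·-5 + 1·0 + 2·-3 + 2·2 = 8
  a_5 = -2·8 + 1·-5 + 2·0 + 2·-3 = -27
  a_6 = -2·-27 + 1·8 + 2·-5 + 2·0 = 52
  a_7 = -2·52 + 1·-27 + 2·8 + 2·-5 = -125
  a_8 = -2·-125 + 1·52 + 2·-27 + 2·8 = 264
  a_9 = -2·264 + 1·-125 + 2·52 + 2·-27 = -603
  a_10 = -2·-603 + 1·264 + 2·-125 + 2·52 = 1324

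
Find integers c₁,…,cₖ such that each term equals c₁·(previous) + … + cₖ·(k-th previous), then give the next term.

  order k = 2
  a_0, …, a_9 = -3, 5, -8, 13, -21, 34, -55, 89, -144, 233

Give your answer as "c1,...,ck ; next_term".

  a_2 = -1·5 + 1·-3 = -8
  a_3 = -1·-8 + 1·5 = 13
  a_4 = -1·13 + 1·-8 = -21
  a_5 = -1·-21 + 1·13 = 34
  a_6 = -1·34 + 1·-21 = -55
  a_7 = -1·-55 + 1·34 = 89
  a_8 = -1·89 + 1·-55 = -144
  a_9 = -1·-144 + 1·89 = 233
  a_10 = -1·233 + 1·-144 = -377

-1,1 ; -377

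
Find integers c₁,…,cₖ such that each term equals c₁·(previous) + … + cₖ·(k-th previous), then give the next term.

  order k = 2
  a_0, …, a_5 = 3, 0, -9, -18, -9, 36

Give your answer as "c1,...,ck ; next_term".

  a_2 = 2·0 + -3·3 = -9
  a_3 = 2·-9 + -3·0 = -18
  a_4 = 2·-18 + -3·-9 = -9
  a_5 = 2·-9 + -3·-18 = 36
  a_6 = 2·36 + -3·-9 = 99

2,-3 ; 99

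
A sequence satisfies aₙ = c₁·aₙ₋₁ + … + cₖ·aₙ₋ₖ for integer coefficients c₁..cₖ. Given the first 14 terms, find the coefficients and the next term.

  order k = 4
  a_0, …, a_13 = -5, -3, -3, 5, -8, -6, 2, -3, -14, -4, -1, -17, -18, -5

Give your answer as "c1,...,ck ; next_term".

  a_4 = 0·5 + 0·-3 + 1·-3 + 1·-5 = -8
  a_5 = 0·-8 + 0·5 + 1·-3 + 1·-3 = -6
  a_6 = 0·-6 + 0·-8 + 1·5 + 1·-3 = 2
  a_7 = 0·2 + 0·-6 + 1·-8 + 1·5 = -3
  a_8 = 0·-3 + 0·2 + 1·-6 + 1·-8 = -14
  a_9 = 0·-14 + 0·-3 + 1·2 + 1·-6 = -4
  a_10 = 0·-4 + 0·-14 + 1·-3 + 1·2 = -1
  a_11 = 0·-1 + 0·-4 + 1·-14 + 1·-3 = -17
  a_12 = 0·-17 + 0·-1 + 1·-4 + 1·-14 = -18
  a_13 = 0·-18 + 0·-17 + 1·-1 + 1·-4 = -5
  a_14 = 0·-5 + 0·-18 + 1·-17 + 1·-1 = -18

0,0,1,1 ; -18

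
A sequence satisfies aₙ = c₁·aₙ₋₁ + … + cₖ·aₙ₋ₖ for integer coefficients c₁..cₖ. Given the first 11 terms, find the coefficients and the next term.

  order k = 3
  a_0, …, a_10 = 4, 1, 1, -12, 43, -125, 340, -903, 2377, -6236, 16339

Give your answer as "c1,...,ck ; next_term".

  a_3 = -4·1 + -4·1 + -1·4 = -12
  a_4 = -4·-12 + -4·1 + -1·1 = 43
  a_5 = -4·43 + -4·-12 + -1·1 = -125
  a_6 = -4·-125 + -4·43 + -1·-12 = 340
  a_7 = -4·340 + -4·-125 + -1·43 = -903
  a_8 = -4·-903 + -4·340 + -1·-125 = 2377
  a_9 = -4·2377 + -4·-903 + -1·340 = -6236
  a_10 = -4·-6236 + -4·2377 + -1·-903 = 16339
  a_11 = -4·16339 + -4·-6236 + -1·2377 = -42789

-4,-4,-1 ; -42789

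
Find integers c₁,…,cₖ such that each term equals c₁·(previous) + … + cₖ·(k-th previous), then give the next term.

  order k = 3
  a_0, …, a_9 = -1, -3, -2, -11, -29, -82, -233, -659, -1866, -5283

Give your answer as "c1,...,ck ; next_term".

  a_3 = 2·-2 + 2·-3 + 1·-1 = -11
  a_4 = 2·-11 + 2·-2 + 1·-3 = -29
  a_5 = 2·-29 + 2·-11 + 1·-2 = -82
  a_6 = 2·-82 + 2·-29 + 1·-11 = -233
  a_7 = 2·-233 + 2·-82 + 1·-29 = -659
  a_8 = 2·-659 + 2·-233 + 1·-82 = -1866
  a_9 = 2·-1866 + 2·-659 + 1·-233 = -5283
  a_10 = 2·-5283 + 2·-1866 + 1·-659 = -14957

2,2,1 ; -14957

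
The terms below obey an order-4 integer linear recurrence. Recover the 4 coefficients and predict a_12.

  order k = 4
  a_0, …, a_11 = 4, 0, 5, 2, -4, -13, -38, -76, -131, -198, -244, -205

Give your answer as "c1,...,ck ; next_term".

2,0,-1,-2 ; 50

  a_4 = 2·2 + 0·5 + -1·0 + -2·4 = -4
  a_5 = 2·-4 + 0·2 + -1·5 + -2·0 = -13
  a_6 = 2·-13 + 0·-4 + -1·2 + -2·5 = -38
  a_7 = 2·-38 + 0·-13 + -1·-4 + -2·2 = -76
  a_8 = 2·-76 + 0·-38 + -1·-13 + -2·-4 = -131
  a_9 = 2·-131 + 0·-76 + -1·-38 + -2·-13 = -198
  a_10 = 2·-198 + 0·-131 + -1·-76 + -2·-38 = -244
  a_11 = 2·-244 + 0·-198 + -1·-131 + -2·-76 = -205
  a_12 = 2·-205 + 0·-244 + -1·-198 + -2·-131 = 50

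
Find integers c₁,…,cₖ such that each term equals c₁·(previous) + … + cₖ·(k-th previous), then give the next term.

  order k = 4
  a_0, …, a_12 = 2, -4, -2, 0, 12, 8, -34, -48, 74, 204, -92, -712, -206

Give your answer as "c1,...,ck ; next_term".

0,-3,-2,-1 ; 2116

  a_4 = 0·0 + -3·-2 + -2·-4 + -1·2 = 12
  a_5 = 0·12 + -3·0 + -2·-2 + -1·-4 = 8
  a_6 = 0·8 + -3·12 + -2·0 + -1·-2 = -34
  a_7 = 0·-34 + -3·8 + -2·12 + -1·0 = -48
  a_8 = 0·-48 + -3·-34 + -2·8 + -1·12 = 74
  a_9 = 0·74 + -3·-48 + -2·-34 + -1·8 = 204
  a_10 = 0·204 + -3·74 + -2·-48 + -1·-34 = -92
  a_11 = 0·-92 + -3·204 + -2·74 + -1·-48 = -712
  a_12 = 0·-712 + -3·-92 + -2·204 + -1·74 = -206
  a_13 = 0·-206 + -3·-712 + -2·-92 + -1·204 = 2116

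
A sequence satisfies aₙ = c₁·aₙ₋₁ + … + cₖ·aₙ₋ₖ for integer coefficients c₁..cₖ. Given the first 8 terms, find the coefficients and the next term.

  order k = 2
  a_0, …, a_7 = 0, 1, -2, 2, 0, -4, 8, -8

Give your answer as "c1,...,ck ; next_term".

  a_2 = -2·1 + -2·0 = -2
  a_3 = -2·-2 + -2·1 = 2
  a_4 = -2·2 + -2·-2 = 0
  a_5 = -2·0 + -2·2 = -4
  a_6 = -2·-4 + -2·0 = 8
  a_7 = -2·8 + -2·-4 = -8
  a_8 = -2·-8 + -2·8 = 0

-2,-2 ; 0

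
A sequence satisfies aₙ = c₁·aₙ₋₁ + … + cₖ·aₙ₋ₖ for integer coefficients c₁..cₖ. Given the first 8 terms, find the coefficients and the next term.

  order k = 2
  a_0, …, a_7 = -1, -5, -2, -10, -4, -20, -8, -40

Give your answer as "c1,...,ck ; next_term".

0,2 ; -16

  a_2 = 0·-5 + 2·-1 = -2
  a_3 = 0·-2 + 2·-5 = -10
  a_4 = 0·-10 + 2·-2 = -4
  a_5 = 0·-4 + 2·-10 = -20
  a_6 = 0·-20 + 2·-4 = -8
  a_7 = 0·-8 + 2·-20 = -40
  a_8 = 0·-40 + 2·-8 = -16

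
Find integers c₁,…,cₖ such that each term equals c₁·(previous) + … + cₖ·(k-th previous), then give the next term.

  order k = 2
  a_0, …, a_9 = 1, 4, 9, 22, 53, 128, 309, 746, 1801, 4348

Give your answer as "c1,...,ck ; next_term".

2,1 ; 10497

  a_2 = 2·4 + 1·1 = 9
  a_3 = 2·9 + 1·4 = 22
  a_4 = 2·22 + 1·9 = 53
  a_5 = 2·53 + 1·22 = 128
  a_6 = 2·128 + 1·53 = 309
  a_7 = 2·309 + 1·128 = 746
  a_8 = 2·746 + 1·309 = 1801
  a_9 = 2·1801 + 1·746 = 4348
  a_10 = 2·4348 + 1·1801 = 10497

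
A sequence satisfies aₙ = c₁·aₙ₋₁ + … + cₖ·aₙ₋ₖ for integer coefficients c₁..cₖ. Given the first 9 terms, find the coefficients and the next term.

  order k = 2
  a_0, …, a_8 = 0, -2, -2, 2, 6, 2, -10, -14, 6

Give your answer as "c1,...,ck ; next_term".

  a_2 = 1·-2 + -2·0 = -2
  a_3 = 1·-2 + -2·-2 = 2
  a_4 = 1·2 + -2·-2 = 6
  a_5 = 1·6 + -2·2 = 2
  a_6 = 1·2 + -2·6 = -10
  a_7 = 1·-10 + -2·2 = -14
  a_8 = 1·-14 + -2·-10 = 6
  a_9 = 1·6 + -2·-14 = 34

1,-2 ; 34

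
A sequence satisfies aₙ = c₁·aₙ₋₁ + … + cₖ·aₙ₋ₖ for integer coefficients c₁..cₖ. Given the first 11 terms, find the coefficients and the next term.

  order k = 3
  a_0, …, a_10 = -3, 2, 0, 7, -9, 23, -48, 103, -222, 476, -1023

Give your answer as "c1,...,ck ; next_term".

-1,2,-1 ; 2197

  a_3 = -1·0 + 2·2 + -1·-3 = 7
  a_4 = -1·7 + 2·0 + -1·2 = -9
  a_5 = -1·-9 + 2·7 + -1·0 = 23
  a_6 = -1·23 + 2·-9 + -1·7 = -48
  a_7 = -1·-48 + 2·23 + -1·-9 = 103
  a_8 = -1·103 + 2·-48 + -1·23 = -222
  a_9 = -1·-222 + 2·103 + -1·-48 = 476
  a_10 = -1·476 + 2·-222 + -1·103 = -1023
  a_11 = -1·-1023 + 2·476 + -1·-222 = 2197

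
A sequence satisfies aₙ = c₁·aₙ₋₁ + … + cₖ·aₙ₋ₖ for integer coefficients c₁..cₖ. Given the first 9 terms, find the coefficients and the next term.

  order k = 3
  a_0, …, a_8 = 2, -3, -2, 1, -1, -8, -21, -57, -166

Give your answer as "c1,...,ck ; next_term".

  a_3 = 3·-2 + -1·-3 + 2·2 = 1
  a_4 = 3·1 + -1·-2 + 2·-3 = -1
  a_5 = 3·-1 + -1·1 + 2·-2 = -8
  a_6 = 3·-8 + -1·-1 + 2·1 = -21
  a_7 = 3·-21 + -1·-8 + 2·-1 = -57
  a_8 = 3·-57 + -1·-21 + 2·-8 = -166
  a_9 = 3·-166 + -1·-57 + 2·-21 = -483

3,-1,2 ; -483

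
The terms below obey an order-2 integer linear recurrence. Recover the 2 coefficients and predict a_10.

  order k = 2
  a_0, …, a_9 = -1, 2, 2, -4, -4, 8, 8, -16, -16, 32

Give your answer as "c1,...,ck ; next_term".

  a_2 = 0·2 + -2·-1 = 2
  a_3 = 0·2 + -2·2 = -4
  a_4 = 0·-4 + -2·2 = -4
  a_5 = 0·-4 + -2·-4 = 8
  a_6 = 0·8 + -2·-4 = 8
  a_7 = 0·8 + -2·8 = -16
  a_8 = 0·-16 + -2·8 = -16
  a_9 = 0·-16 + -2·-16 = 32
  a_10 = 0·32 + -2·-16 = 32

0,-2 ; 32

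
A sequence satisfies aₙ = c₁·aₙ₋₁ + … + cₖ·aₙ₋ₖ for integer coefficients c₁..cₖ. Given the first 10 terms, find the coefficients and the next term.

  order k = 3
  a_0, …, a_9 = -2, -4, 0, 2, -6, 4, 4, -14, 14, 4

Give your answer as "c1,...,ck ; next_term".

  a_3 = -1·0 + -1·-4 + 1·-2 = 2
  a_4 = -1·2 + -1·0 + 1·-4 = -6
  a_5 = -1·-6 + -1·2 + 1·0 = 4
  a_6 = -1·4 + -1·-6 + 1·2 = 4
  a_7 = -1·4 + -1·4 + 1·-6 = -14
  a_8 = -1·-14 + -1·4 + 1·4 = 14
  a_9 = -1·14 + -1·-14 + 1·4 = 4
  a_10 = -1·4 + -1·14 + 1·-14 = -32

-1,-1,1 ; -32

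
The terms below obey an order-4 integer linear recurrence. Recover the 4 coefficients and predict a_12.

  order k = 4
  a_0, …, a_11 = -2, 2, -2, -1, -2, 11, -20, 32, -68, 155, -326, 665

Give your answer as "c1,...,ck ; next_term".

-2,-1,-2,1 ; -1382

  a_4 = -2·-1 + -1·-2 + -2·2 + 1·-2 = -2
  a_5 = -2·-2 + -1·-1 + -2·-2 + 1·2 = 11
  a_6 = -2·11 + -1·-2 + -2·-1 + 1·-2 = -20
  a_7 = -2·-20 + -1·11 + -2·-2 + 1·-1 = 32
  a_8 = -2·32 + -1·-20 + -2·11 + 1·-2 = -68
  a_9 = -2·-68 + -1·32 + -2·-20 + 1·11 = 155
  a_10 = -2·155 + -1·-68 + -2·32 + 1·-20 = -326
  a_11 = -2·-326 + -1·155 + -2·-68 + 1·32 = 665
  a_12 = -2·665 + -1·-326 + -2·155 + 1·-68 = -1382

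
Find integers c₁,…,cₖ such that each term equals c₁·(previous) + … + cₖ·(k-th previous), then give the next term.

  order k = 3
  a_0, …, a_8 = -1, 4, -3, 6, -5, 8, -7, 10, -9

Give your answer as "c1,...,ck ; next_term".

-1,1,1 ; 12

  a_3 = -1·-3 + 1·4 + 1·-1 = 6
  a_4 = -1·6 + 1·-3 + 1·4 = -5
  a_5 = -1·-5 + 1·6 + 1·-3 = 8
  a_6 = -1·8 + 1·-5 + 1·6 = -7
  a_7 = -1·-7 + 1·8 + 1·-5 = 10
  a_8 = -1·10 + 1·-7 + 1·8 = -9
  a_9 = -1·-9 + 1·10 + 1·-7 = 12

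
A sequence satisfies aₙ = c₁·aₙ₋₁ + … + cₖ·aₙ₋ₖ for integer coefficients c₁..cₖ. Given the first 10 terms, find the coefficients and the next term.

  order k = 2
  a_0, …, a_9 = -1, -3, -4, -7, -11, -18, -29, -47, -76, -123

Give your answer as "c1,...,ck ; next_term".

1,1 ; -199

  a_2 = 1·-3 + 1·-1 = -4
  a_3 = 1·-4 + 1·-3 = -7
  a_4 = 1·-7 + 1·-4 = -11
  a_5 = 1·-11 + 1·-7 = -18
  a_6 = 1·-18 + 1·-11 = -29
  a_7 = 1·-29 + 1·-18 = -47
  a_8 = 1·-47 + 1·-29 = -76
  a_9 = 1·-76 + 1·-47 = -123
  a_10 = 1·-123 + 1·-76 = -199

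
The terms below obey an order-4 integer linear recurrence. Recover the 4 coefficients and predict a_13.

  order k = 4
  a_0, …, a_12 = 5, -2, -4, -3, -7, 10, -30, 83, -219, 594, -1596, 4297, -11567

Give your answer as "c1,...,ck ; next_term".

-2,2,0,-1 ; 31134

  a_4 = -2·-3 + 2·-4 + 0·-2 + -1·5 = -7
  a_5 = -2·-7 + 2·-3 + 0·-4 + -1·-2 = 10
  a_6 = -2·10 + 2·-7 + 0·-3 + -1·-4 = -30
  a_7 = -2·-30 + 2·10 + 0·-7 + -1·-3 = 83
  a_8 = -2·83 + 2·-30 + 0·10 + -1·-7 = -219
  a_9 = -2·-219 + 2·83 + 0·-30 + -1·10 = 594
  a_10 = -2·594 + 2·-219 + 0·83 + -1·-30 = -1596
  a_11 = -2·-1596 + 2·594 + 0·-219 + -1·83 = 4297
  a_12 = -2·4297 + 2·-1596 + 0·594 + -1·-219 = -11567
  a_13 = -2·-11567 + 2·4297 + 0·-1596 + -1·594 = 31134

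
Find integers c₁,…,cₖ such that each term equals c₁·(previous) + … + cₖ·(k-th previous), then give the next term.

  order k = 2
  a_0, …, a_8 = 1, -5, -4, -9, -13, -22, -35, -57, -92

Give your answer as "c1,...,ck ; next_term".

1,1 ; -149

  a_2 = 1·-5 + 1·1 = -4
  a_3 = 1·-4 + 1·-5 = -9
  a_4 = 1·-9 + 1·-4 = -13
  a_5 = 1·-13 + 1·-9 = -22
  a_6 = 1·-22 + 1·-13 = -35
  a_7 = 1·-35 + 1·-22 = -57
  a_8 = 1·-57 + 1·-35 = -92
  a_9 = 1·-92 + 1·-57 = -149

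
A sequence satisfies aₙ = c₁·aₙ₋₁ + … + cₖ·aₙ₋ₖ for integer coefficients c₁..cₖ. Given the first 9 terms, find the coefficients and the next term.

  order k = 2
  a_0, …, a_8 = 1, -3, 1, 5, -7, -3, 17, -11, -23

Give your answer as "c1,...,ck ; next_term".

  a_2 = -1·-3 + -2·1 = 1
  a_3 = -1·1 + -2·-3 = 5
  a_4 = -1·5 + -2·1 = -7
  a_5 = -1·-7 + -2·5 = -3
  a_6 = -1·-3 + -2·-7 = 17
  a_7 = -1·17 + -2·-3 = -11
  a_8 = -1·-11 + -2·17 = -23
  a_9 = -1·-23 + -2·-11 = 45

-1,-2 ; 45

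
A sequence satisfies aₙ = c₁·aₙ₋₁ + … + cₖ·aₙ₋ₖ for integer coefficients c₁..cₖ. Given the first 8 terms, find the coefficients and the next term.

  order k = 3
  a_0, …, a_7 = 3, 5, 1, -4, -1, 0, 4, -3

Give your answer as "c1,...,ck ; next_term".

  a_3 = -1·1 + 0·5 + -1·3 = -4
  a_4 = -1·-4 + 0·1 + -1·5 = -1
  a_5 = -1·-1 + 0·-4 + -1·1 = 0
  a_6 = -1·0 + 0·-1 + -1·-4 = 4
  a_7 = -1·4 + 0·0 + -1·-1 = -3
  a_8 = -1·-3 + 0·4 + -1·0 = 3

-1,0,-1 ; 3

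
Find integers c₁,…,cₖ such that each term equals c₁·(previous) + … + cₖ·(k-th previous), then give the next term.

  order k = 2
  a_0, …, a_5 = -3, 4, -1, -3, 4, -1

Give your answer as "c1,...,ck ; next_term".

-1,-1 ; -3

  a_2 = -1·4 + -1·-3 = -1
  a_3 = -1·-1 + -1·4 = -3
  a_4 = -1·-3 + -1·-1 = 4
  a_5 = -1·4 + -1·-3 = -1
  a_6 = -1·-1 + -1·4 = -3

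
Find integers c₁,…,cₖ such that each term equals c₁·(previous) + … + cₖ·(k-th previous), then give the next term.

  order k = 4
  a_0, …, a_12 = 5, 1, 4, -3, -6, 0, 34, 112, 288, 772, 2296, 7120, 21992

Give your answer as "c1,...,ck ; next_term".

4,-4,2,4 ; 67168

  a_4 = 4·-3 + -4·4 + 2·1 + 4·5 = -6
  a_5 = 4·-6 + -4·-3 + 2·4 + 4·1 = 0
  a_6 = 4·0 + -4·-6 + 2·-3 + 4·4 = 34
  a_7 = 4·34 + -4·0 + 2·-6 + 4·-3 = 112
  a_8 = 4·112 + -4·34 + 2·0 + 4·-6 = 288
  a_9 = 4·288 + -4·112 + 2·34 + 4·0 = 772
  a_10 = 4·772 + -4·288 + 2·112 + 4·34 = 2296
  a_11 = 4·2296 + -4·772 + 2·288 + 4·112 = 7120
  a_12 = 4·7120 + -4·2296 + 2·772 + 4·288 = 21992
  a_13 = 4·21992 + -4·7120 + 2·2296 + 4·772 = 67168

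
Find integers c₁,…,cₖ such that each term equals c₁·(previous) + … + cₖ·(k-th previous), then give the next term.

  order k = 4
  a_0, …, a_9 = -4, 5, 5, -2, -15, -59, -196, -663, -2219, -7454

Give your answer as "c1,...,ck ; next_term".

  a_4 = 3·-2 + 2·5 + -3·5 + 1·-4 = -15
  a_5 = 3·-15 + 2·-2 + -3·5 + 1·5 = -59
  a_6 = 3·-59 + 2·-15 + -3·-2 + 1·5 = -196
  a_7 = 3·-196 + 2·-59 + -3·-15 + 1·-2 = -663
  a_8 = 3·-663 + 2·-196 + -3·-59 + 1·-15 = -2219
  a_9 = 3·-2219 + 2·-663 + -3·-196 + 1·-59 = -7454
  a_10 = 3·-7454 + 2·-2219 + -3·-663 + 1·-196 = -25007

3,2,-3,1 ; -25007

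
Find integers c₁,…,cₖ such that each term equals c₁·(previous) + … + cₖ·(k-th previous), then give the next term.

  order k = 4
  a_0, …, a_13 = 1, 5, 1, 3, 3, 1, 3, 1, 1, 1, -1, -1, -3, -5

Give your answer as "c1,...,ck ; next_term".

  a_4 = 1·3 + 1·1 + 0·5 + -1·1 = 3
  a_5 = 1·3 + 1·3 + 0·1 + -1·5 = 1
  a_6 = 1·1 + 1·3 + 0·3 + -1·1 = 3
  a_7 = 1·3 + 1·1 + 0·3 + -1·3 = 1
  a_8 = 1·1 + 1·3 + 0·1 + -1·3 = 1
  a_9 = 1·1 + 1·1 + 0·3 + -1·1 = 1
  a_10 = 1·1 + 1·1 + 0·1 + -1·3 = -1
  a_11 = 1·-1 + 1·1 + 0·1 + -1·1 = -1
  a_12 = 1·-1 + 1·-1 + 0·1 + -1·1 = -3
  a_13 = 1·-3 + 1·-1 + 0·-1 + -1·1 = -5
  a_14 = 1·-5 + 1·-3 + 0·-1 + -1·-1 = -7

1,1,0,-1 ; -7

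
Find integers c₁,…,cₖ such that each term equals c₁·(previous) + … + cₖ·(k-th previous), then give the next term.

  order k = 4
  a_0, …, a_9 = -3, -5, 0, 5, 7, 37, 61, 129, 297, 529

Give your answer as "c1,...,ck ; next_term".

  a_4 = 1·5 + 2·0 + 2·-5 + -4·-3 = 7
  a_5 = 1·7 + 2·5 + 2·0 + -4·-5 = 37
  a_6 = 1·37 + 2·7 + 2·5 + -4·0 = 61
  a_7 = 1·61 + 2·37 + 2·7 + -4·5 = 129
  a_8 = 1·129 + 2·61 + 2·37 + -4·7 = 297
  a_9 = 1·297 + 2·129 + 2·61 + -4·37 = 529
  a_10 = 1·529 + 2·297 + 2·129 + -4·61 = 1137

1,2,2,-4 ; 1137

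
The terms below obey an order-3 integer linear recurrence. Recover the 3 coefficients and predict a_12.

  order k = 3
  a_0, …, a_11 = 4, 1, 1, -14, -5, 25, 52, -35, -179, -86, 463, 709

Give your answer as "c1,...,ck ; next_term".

  a_3 = 0·1 + -2·1 + -3·4 = -14
  a_4 = 0·-14 + -2·1 + -3·1 = -5
  a_5 = 0·-5 + -2·-14 + -3·1 = 25
  a_6 = 0·25 + -2·-5 + -3·-14 = 52
  a_7 = 0·52 + -2·25 + -3·-5 = -35
  a_8 = 0·-35 + -2·52 + -3·25 = -179
  a_9 = 0·-179 + -2·-35 + -3·52 = -86
  a_10 = 0·-86 + -2·-179 + -3·-35 = 463
  a_11 = 0·463 + -2·-86 + -3·-179 = 709
  a_12 = 0·709 + -2·463 + -3·-86 = -668

0,-2,-3 ; -668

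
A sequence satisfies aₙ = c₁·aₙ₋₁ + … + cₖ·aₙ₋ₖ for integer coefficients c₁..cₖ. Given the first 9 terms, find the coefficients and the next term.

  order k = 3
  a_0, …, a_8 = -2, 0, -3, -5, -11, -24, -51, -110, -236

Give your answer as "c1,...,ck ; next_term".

1,2,1 ; -507

  a_3 = 1·-3 + 2·0 + 1·-2 = -5
  a_4 = 1·-5 + 2·-3 + 1·0 = -11
  a_5 = 1·-11 + 2·-5 + 1·-3 = -24
  a_6 = 1·-24 + 2·-11 + 1·-5 = -51
  a_7 = 1·-51 + 2·-24 + 1·-11 = -110
  a_8 = 1·-110 + 2·-51 + 1·-24 = -236
  a_9 = 1·-236 + 2·-110 + 1·-51 = -507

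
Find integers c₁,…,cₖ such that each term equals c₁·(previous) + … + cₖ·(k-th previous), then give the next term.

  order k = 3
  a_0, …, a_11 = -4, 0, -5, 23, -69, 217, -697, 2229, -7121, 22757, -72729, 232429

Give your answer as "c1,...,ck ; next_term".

  a_3 = -3·-5 + 0·0 + -2·-4 = 23
  a_4 = -3·23 + 0·-5 + -2·0 = -69
  a_5 = -3·-69 + 0·23 + -2·-5 = 217
  a_6 = -3·217 + 0·-69 + -2·23 = -697
  a_7 = -3·-697 + 0·217 + -2·-69 = 2229
  a_8 = -3·2229 + 0·-697 + -2·217 = -7121
  a_9 = -3·-7121 + 0·2229 + -2·-697 = 22757
  a_10 = -3·22757 + 0·-7121 + -2·2229 = -72729
  a_11 = -3·-72729 + 0·22757 + -2·-7121 = 232429
  a_12 = -3·232429 + 0·-72729 + -2·22757 = -742801

-3,0,-2 ; -742801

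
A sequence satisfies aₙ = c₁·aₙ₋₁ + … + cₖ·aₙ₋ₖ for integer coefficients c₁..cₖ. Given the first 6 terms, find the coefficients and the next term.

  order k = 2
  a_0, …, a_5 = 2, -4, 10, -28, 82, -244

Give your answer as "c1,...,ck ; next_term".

-4,-3 ; 730

  a_2 = -4·-4 + -3·2 = 10
  a_3 = -4·10 + -3·-4 = -28
  a_4 = -4·-28 + -3·10 = 82
  a_5 = -4·82 + -3·-28 = -244
  a_6 = -4·-244 + -3·82 = 730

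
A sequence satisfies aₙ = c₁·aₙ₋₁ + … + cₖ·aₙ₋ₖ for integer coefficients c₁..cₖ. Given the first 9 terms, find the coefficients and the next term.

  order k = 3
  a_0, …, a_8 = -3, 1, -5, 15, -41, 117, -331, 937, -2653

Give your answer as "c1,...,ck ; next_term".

-2,2,-1 ; 7511

  a_3 = -2·-5 + 2·1 + -1·-3 = 15
  a_4 = -2·15 + 2·-5 + -1·1 = -41
  a_5 = -2·-41 + 2·15 + -1·-5 = 117
  a_6 = -2·117 + 2·-41 + -1·15 = -331
  a_7 = -2·-331 + 2·117 + -1·-41 = 937
  a_8 = -2·937 + 2·-331 + -1·117 = -2653
  a_9 = -2·-2653 + 2·937 + -1·-331 = 7511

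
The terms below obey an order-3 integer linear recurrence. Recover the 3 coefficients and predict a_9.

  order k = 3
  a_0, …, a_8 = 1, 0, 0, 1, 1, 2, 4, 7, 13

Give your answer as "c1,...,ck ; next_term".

1,1,1 ; 24

  a_3 = 1·0 + 1·0 + 1·1 = 1
  a_4 = 1·1 + 1·0 + 1·0 = 1
  a_5 = 1·1 + 1·1 + 1·0 = 2
  a_6 = 1·2 + 1·1 + 1·1 = 4
  a_7 = 1·4 + 1·2 + 1·1 = 7
  a_8 = 1·7 + 1·4 + 1·2 = 13
  a_9 = 1·13 + 1·7 + 1·4 = 24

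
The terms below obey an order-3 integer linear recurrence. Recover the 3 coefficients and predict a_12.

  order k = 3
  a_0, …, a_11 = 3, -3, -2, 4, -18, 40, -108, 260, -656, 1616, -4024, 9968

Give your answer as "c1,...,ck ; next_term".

-2,2,2 ; -24752

  a_3 = -2·-2 + 2·-3 + 2·3 = 4
  a_4 = -2·4 + 2·-2 + 2·-3 = -18
  a_5 = -2·-18 + 2·4 + 2·-2 = 40
  a_6 = -2·40 + 2·-18 + 2·4 = -108
  a_7 = -2·-108 + 2·40 + 2·-18 = 260
  a_8 = -2·260 + 2·-108 + 2·40 = -656
  a_9 = -2·-656 + 2·260 + 2·-108 = 1616
  a_10 = -2·1616 + 2·-656 + 2·260 = -4024
  a_11 = -2·-4024 + 2·1616 + 2·-656 = 9968
  a_12 = -2·9968 + 2·-4024 + 2·1616 = -24752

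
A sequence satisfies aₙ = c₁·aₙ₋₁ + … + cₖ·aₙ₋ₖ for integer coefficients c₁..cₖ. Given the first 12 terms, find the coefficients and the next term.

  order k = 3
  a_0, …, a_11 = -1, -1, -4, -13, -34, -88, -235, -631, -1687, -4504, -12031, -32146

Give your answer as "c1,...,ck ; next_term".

  a_3 = 3·-4 + -2·-1 + 3·-1 = -13
  a_4 = 3·-13 + -2·-4 + 3·-1 = -34
  a_5 = 3·-34 + -2·-13 + 3·-4 = -88
  a_6 = 3·-88 + -2·-34 + 3·-13 = -235
  a_7 = 3·-235 + -2·-88 + 3·-34 = -631
  a_8 = 3·-631 + -2·-235 + 3·-88 = -1687
  a_9 = 3·-1687 + -2·-631 + 3·-235 = -4504
  a_10 = 3·-4504 + -2·-1687 + 3·-631 = -12031
  a_11 = 3·-12031 + -2·-4504 + 3·-1687 = -32146
  a_12 = 3·-32146 + -2·-12031 + 3·-4504 = -85888

3,-2,3 ; -85888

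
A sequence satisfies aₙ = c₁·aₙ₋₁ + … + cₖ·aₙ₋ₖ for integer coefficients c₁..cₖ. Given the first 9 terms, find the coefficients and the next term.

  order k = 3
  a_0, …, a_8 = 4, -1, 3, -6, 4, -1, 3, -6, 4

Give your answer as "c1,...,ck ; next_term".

  a_3 = -1·3 + -1·-1 + -1·4 = -6
  a_4 = -1·-6 + -1·3 + -1·-1 = 4
  a_5 = -1·4 + -1·-6 + -1·3 = -1
  a_6 = -1·-1 + -1·4 + -1·-6 = 3
  a_7 = -1·3 + -1·-1 + -1·4 = -6
  a_8 = -1·-6 + -1·3 + -1·-1 = 4
  a_9 = -1·4 + -1·-6 + -1·3 = -1

-1,-1,-1 ; -1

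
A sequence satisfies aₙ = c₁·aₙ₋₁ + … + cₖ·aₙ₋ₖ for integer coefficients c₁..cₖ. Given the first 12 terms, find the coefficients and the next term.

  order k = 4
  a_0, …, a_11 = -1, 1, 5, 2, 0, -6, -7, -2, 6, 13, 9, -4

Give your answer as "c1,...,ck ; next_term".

0,0,-1,-1 ; -19

  a_4 = 0·2 + 0·5 + -1·1 + -1·-1 = 0
  a_5 = 0·0 + 0·2 + -1·5 + -1·1 = -6
  a_6 = 0·-6 + 0·0 + -1·2 + -1·5 = -7
  a_7 = 0·-7 + 0·-6 + -1·0 + -1·2 = -2
  a_8 = 0·-2 + 0·-7 + -1·-6 + -1·0 = 6
  a_9 = 0·6 + 0·-2 + -1·-7 + -1·-6 = 13
  a_10 = 0·13 + 0·6 + -1·-2 + -1·-7 = 9
  a_11 = 0·9 + 0·13 + -1·6 + -1·-2 = -4
  a_12 = 0·-4 + 0·9 + -1·13 + -1·6 = -19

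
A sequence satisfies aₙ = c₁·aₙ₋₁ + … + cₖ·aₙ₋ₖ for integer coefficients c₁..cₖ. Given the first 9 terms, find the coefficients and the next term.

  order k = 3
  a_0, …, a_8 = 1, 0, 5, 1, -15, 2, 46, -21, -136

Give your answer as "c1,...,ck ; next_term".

0,-3,1 ; 109

  a_3 = 0·5 + -3·0 + 1·1 = 1
  a_4 = 0·1 + -3·5 + 1·0 = -15
  a_5 = 0·-15 + -3·1 + 1·5 = 2
  a_6 = 0·2 + -3·-15 + 1·1 = 46
  a_7 = 0·46 + -3·2 + 1·-15 = -21
  a_8 = 0·-21 + -3·46 + 1·2 = -136
  a_9 = 0·-136 + -3·-21 + 1·46 = 109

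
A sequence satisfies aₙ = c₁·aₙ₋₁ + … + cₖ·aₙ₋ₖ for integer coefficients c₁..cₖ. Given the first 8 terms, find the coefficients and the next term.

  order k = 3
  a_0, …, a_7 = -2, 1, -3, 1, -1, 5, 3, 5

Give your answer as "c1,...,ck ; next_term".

1,0,-2 ; -5

  a_3 = 1·-3 + 0·1 + -2·-2 = 1
  a_4 = 1·1 + 0·-3 + -2·1 = -1
  a_5 = 1·-1 + 0·1 + -2·-3 = 5
  a_6 = 1·5 + 0·-1 + -2·1 = 3
  a_7 = 1·3 + 0·5 + -2·-1 = 5
  a_8 = 1·5 + 0·3 + -2·5 = -5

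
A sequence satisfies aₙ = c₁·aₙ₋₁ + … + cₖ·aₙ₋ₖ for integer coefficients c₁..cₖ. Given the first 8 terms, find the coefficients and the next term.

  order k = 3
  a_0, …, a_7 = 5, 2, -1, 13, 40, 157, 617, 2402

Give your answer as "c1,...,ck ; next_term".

  a_3 = 3·-1 + 3·2 + 2·5 = 13
  a_4 = 3·13 + 3·-1 + 2·2 = 40
  a_5 = 3·40 + 3·13 + 2·-1 = 157
  a_6 = 3·157 + 3·40 + 2·13 = 617
  a_7 = 3·617 + 3·157 + 2·40 = 2402
  a_8 = 3·2402 + 3·617 + 2·157 = 9371

3,3,2 ; 9371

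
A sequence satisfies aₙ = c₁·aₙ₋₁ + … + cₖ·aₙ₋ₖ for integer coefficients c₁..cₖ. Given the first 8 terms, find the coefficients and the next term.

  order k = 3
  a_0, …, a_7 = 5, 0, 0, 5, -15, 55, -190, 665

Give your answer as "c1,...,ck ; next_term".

  a_3 = -3·0 + 2·0 + 1·5 = 5
  a_4 = -3·5 + 2·0 + 1·0 = -15
  a_5 = -3·-15 + 2·5 + 1·0 = 55
  a_6 = -3·55 + 2·-15 + 1·5 = -190
  a_7 = -3·-190 + 2·55 + 1·-15 = 665
  a_8 = -3·665 + 2·-190 + 1·55 = -2320

-3,2,1 ; -2320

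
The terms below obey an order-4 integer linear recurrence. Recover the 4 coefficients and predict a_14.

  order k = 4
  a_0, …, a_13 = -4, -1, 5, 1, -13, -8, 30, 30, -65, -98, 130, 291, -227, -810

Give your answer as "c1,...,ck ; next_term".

  a_4 = 0·1 + -2·5 + -1·-1 + 1·-4 = -13
  a_5 = 0·-13 + -2·1 + -1·5 + 1·-1 = -8
  a_6 = 0·-8 + -2·-13 + -1·1 + 1·5 = 30
  a_7 = 0·30 + -2·-8 + -1·-13 + 1·1 = 30
  a_8 = 0·30 + -2·30 + -1·-8 + 1·-13 = -65
  a_9 = 0·-65 + -2·30 + -1·30 + 1·-8 = -98
  a_10 = 0·-98 + -2·-65 + -1·30 + 1·30 = 130
  a_11 = 0·130 + -2·-98 + -1·-65 + 1·30 = 291
  a_12 = 0·291 + -2·130 + -1·-98 + 1·-65 = -227
  a_13 = 0·-227 + -2·291 + -1·130 + 1·-98 = -810
  a_14 = 0·-810 + -2·-227 + -1·291 + 1·130 = 293

0,-2,-1,1 ; 293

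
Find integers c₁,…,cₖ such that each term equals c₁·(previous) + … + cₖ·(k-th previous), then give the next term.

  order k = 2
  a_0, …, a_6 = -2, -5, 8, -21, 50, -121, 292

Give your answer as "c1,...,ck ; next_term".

  a_2 = -2·-5 + 1·-2 = 8
  a_3 = -2·8 + 1·-5 = -21
  a_4 = -2·-21 + 1·8 = 50
  a_5 = -2·50 + 1·-21 = -121
  a_6 = -2·-121 + 1·50 = 292
  a_7 = -2·292 + 1·-121 = -705

-2,1 ; -705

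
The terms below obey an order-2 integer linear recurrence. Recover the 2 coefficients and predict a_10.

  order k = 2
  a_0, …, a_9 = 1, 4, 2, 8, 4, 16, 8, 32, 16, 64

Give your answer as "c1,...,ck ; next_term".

  a_2 = 0·4 + 2·1 = 2
  a_3 = 0·2 + 2·4 = 8
  a_4 = 0·8 + 2·2 = 4
  a_5 = 0·4 + 2·8 = 16
  a_6 = 0·16 + 2·4 = 8
  a_7 = 0·8 + 2·16 = 32
  a_8 = 0·32 + 2·8 = 16
  a_9 = 0·16 + 2·32 = 64
  a_10 = 0·64 + 2·16 = 32

0,2 ; 32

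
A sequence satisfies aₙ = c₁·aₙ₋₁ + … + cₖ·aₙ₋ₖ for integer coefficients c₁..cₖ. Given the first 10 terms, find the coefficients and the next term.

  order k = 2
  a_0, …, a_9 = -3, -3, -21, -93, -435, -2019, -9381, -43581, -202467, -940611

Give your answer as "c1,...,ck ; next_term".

4,3 ; -4369845

  a_2 = 4·-3 + 3·-3 = -21
  a_3 = 4·-21 + 3·-3 = -93
  a_4 = 4·-93 + 3·-21 = -435
  a_5 = 4·-435 + 3·-93 = -2019
  a_6 = 4·-2019 + 3·-435 = -9381
  a_7 = 4·-9381 + 3·-2019 = -43581
  a_8 = 4·-43581 + 3·-9381 = -202467
  a_9 = 4·-202467 + 3·-43581 = -940611
  a_10 = 4·-940611 + 3·-202467 = -4369845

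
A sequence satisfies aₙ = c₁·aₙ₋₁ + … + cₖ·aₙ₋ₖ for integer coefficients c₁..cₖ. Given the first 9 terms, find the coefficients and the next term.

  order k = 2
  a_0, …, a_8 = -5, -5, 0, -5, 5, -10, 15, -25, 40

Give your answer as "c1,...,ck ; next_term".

-1,1 ; -65

  a_2 = -1·-5 + 1·-5 = 0
  a_3 = -1·0 + 1·-5 = -5
  a_4 = -1·-5 + 1·0 = 5
  a_5 = -1·5 + 1·-5 = -10
  a_6 = -1·-10 + 1·5 = 15
  a_7 = -1·15 + 1·-10 = -25
  a_8 = -1·-25 + 1·15 = 40
  a_9 = -1·40 + 1·-25 = -65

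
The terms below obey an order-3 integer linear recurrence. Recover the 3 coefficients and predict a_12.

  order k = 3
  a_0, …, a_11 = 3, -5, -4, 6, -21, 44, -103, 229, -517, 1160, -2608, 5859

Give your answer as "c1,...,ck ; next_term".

  a_3 = -2·-4 + 1·-5 + 1·3 = 6
  a_4 = -2·6 + 1·-4 + 1·-5 = -21
  a_5 = -2·-21 + 1·6 + 1·-4 = 44
  a_6 = -2·44 + 1·-21 + 1·6 = -103
  a_7 = -2·-103 + 1·44 + 1·-21 = 229
  a_8 = -2·229 + 1·-103 + 1·44 = -517
  a_9 = -2·-517 + 1·229 + 1·-103 = 1160
  a_10 = -2·1160 + 1·-517 + 1·229 = -2608
  a_11 = -2·-2608 + 1·1160 + 1·-517 = 5859
  a_12 = -2·5859 + 1·-2608 + 1·1160 = -13166

-2,1,1 ; -13166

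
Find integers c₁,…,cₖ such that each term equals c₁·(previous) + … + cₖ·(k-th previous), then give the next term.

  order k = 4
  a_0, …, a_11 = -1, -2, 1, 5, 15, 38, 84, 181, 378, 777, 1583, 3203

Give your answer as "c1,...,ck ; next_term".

2,1,-1,-2 ; 6456

  a_4 = 2·5 + 1·1 + -1·-2 + -2·-1 = 15
  a_5 = 2·15 + 1·5 + -1·1 + -2·-2 = 38
  a_6 = 2·38 + 1·15 + -1·5 + -2·1 = 84
  a_7 = 2·84 + 1·38 + -1·15 + -2·5 = 181
  a_8 = 2·181 + 1·84 + -1·38 + -2·15 = 378
  a_9 = 2·378 + 1·181 + -1·84 + -2·38 = 777
  a_10 = 2·777 + 1·378 + -1·181 + -2·84 = 1583
  a_11 = 2·1583 + 1·777 + -1·378 + -2·181 = 3203
  a_12 = 2·3203 + 1·1583 + -1·777 + -2·378 = 6456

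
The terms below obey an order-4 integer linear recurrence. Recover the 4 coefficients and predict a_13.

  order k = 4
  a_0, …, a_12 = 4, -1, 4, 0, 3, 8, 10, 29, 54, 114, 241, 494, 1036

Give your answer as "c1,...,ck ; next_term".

  a_4 = 1·0 + 2·4 + 1·-1 + -1·4 = 3
  a_5 = 1·3 + 2·0 + 1·4 + -1·-1 = 8
  a_6 = 1·8 + 2·3 + 1·0 + -1·4 = 10
  a_7 = 1·10 + 2·8 + 1·3 + -1·0 = 29
  a_8 = 1·29 + 2·10 + 1·8 + -1·3 = 54
  a_9 = 1·54 + 2·29 + 1·10 + -1·8 = 114
  a_10 = 1·114 + 2·54 + 1·29 + -1·10 = 241
  a_11 = 1·241 + 2·114 + 1·54 + -1·29 = 494
  a_12 = 1·494 + 2·241 + 1·114 + -1·54 = 1036
  a_13 = 1·1036 + 2·494 + 1·241 + -1·114 = 2151

1,2,1,-1 ; 2151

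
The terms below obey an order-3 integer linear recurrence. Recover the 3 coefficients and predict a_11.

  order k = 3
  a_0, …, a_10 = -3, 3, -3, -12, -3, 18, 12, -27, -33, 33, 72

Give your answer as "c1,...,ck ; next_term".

1,-2,1 ; -27

  a_3 = 1·-3 + -2·3 + 1·-3 = -12
  a_4 = 1·-12 + -2·-3 + 1·3 = -3
  a_5 = 1·-3 + -2·-12 + 1·-3 = 18
  a_6 = 1·18 + -2·-3 + 1·-12 = 12
  a_7 = 1·12 + -2·18 + 1·-3 = -27
  a_8 = 1·-27 + -2·12 + 1·18 = -33
  a_9 = 1·-33 + -2·-27 + 1·12 = 33
  a_10 = 1·33 + -2·-33 + 1·-27 = 72
  a_11 = 1·72 + -2·33 + 1·-33 = -27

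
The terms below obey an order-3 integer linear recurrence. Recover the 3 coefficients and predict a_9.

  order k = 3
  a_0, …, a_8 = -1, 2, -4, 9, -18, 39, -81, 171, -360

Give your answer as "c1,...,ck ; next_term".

0,3,-3 ; 756

  a_3 = 0·-4 + 3·2 + -3·-1 = 9
  a_4 = 0·9 + 3·-4 + -3·2 = -18
  a_5 = 0·-18 + 3·9 + -3·-4 = 39
  a_6 = 0·39 + 3·-18 + -3·9 = -81
  a_7 = 0·-81 + 3·39 + -3·-18 = 171
  a_8 = 0·171 + 3·-81 + -3·39 = -360
  a_9 = 0·-360 + 3·171 + -3·-81 = 756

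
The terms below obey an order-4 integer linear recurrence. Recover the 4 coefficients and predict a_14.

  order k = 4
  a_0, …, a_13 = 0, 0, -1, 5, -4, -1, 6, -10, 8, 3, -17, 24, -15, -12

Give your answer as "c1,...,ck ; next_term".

-1,-1,0,-1 ; 44

  a_4 = -1·5 + -1·-1 + 0·0 + -1·0 = -4
  a_5 = -1·-4 + -1·5 + 0·-1 + -1·0 = -1
  a_6 = -1·-1 + -1·-4 + 0·5 + -1·-1 = 6
  a_7 = -1·6 + -1·-1 + 0·-4 + -1·5 = -10
  a_8 = -1·-10 + -1·6 + 0·-1 + -1·-4 = 8
  a_9 = -1·8 + -1·-10 + 0·6 + -1·-1 = 3
  a_10 = -1·3 + -1·8 + 0·-10 + -1·6 = -17
  a_11 = -1·-17 + -1·3 + 0·8 + -1·-10 = 24
  a_12 = -1·24 + -1·-17 + 0·3 + -1·8 = -15
  a_13 = -1·-15 + -1·24 + 0·-17 + -1·3 = -12
  a_14 = -1·-12 + -1·-15 + 0·24 + -1·-17 = 44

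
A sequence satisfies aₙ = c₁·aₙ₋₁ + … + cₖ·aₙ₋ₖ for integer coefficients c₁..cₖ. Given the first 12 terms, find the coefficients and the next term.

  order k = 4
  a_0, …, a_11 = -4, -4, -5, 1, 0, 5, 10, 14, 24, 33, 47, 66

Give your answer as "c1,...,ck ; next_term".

1,1,0,-1 ; 89

  a_4 = 1·1 + 1·-5 + 0·-4 + -1·-4 = 0
  a_5 = 1·0 + 1·1 + 0·-5 + -1·-4 = 5
  a_6 = 1·5 + 1·0 + 0·1 + -1·-5 = 10
  a_7 = 1·10 + 1·5 + 0·0 + -1·1 = 14
  a_8 = 1·14 + 1·10 + 0·5 + -1·0 = 24
  a_9 = 1·24 + 1·14 + 0·10 + -1·5 = 33
  a_10 = 1·33 + 1·24 + 0·14 + -1·10 = 47
  a_11 = 1·47 + 1·33 + 0·24 + -1·14 = 66
  a_12 = 1·66 + 1·47 + 0·33 + -1·24 = 89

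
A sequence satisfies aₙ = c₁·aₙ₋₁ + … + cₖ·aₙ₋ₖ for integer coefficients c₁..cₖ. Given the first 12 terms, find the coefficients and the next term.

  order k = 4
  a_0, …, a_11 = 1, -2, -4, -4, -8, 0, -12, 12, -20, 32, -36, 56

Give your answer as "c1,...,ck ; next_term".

-1,2,1,-2 ; -56

  a_4 = -1·-4 + 2·-4 + 1·-2 + -2·1 = -8
  a_5 = -1·-8 + 2·-4 + 1·-4 + -2·-2 = 0
  a_6 = -1·0 + 2·-8 + 1·-4 + -2·-4 = -12
  a_7 = -1·-12 + 2·0 + 1·-8 + -2·-4 = 12
  a_8 = -1·12 + 2·-12 + 1·0 + -2·-8 = -20
  a_9 = -1·-20 + 2·12 + 1·-12 + -2·0 = 32
  a_10 = -1·32 + 2·-20 + 1·12 + -2·-12 = -36
  a_11 = -1·-36 + 2·32 + 1·-20 + -2·12 = 56
  a_12 = -1·56 + 2·-36 + 1·32 + -2·-20 = -56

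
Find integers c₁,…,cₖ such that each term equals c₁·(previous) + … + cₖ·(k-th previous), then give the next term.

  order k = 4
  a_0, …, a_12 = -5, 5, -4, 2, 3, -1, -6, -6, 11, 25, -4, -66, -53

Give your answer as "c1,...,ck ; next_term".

0,-2,-2,-1 ; 115

  a_4 = 0·2 + -2·-4 + -2·5 + -1·-5 = 3
  a_5 = 0·3 + -2·2 + -2·-4 + -1·5 = -1
  a_6 = 0·-1 + -2·3 + -2·2 + -1·-4 = -6
  a_7 = 0·-6 + -2·-1 + -2·3 + -1·2 = -6
  a_8 = 0·-6 + -2·-6 + -2·-1 + -1·3 = 11
  a_9 = 0·11 + -2·-6 + -2·-6 + -1·-1 = 25
  a_10 = 0·25 + -2·11 + -2·-6 + -1·-6 = -4
  a_11 = 0·-4 + -2·25 + -2·11 + -1·-6 = -66
  a_12 = 0·-66 + -2·-4 + -2·25 + -1·11 = -53
  a_13 = 0·-53 + -2·-66 + -2·-4 + -1·25 = 115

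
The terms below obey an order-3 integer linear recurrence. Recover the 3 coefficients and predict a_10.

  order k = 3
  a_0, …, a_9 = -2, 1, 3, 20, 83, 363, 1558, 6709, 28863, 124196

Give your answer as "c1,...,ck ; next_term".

4,2,-3 ; 534383

  a_3 = 4·3 + 2·1 + -3·-2 = 20
  a_4 = 4·20 + 2·3 + -3·1 = 83
  a_5 = 4·83 + 2·20 + -3·3 = 363
  a_6 = 4·363 + 2·83 + -3·20 = 1558
  a_7 = 4·1558 + 2·363 + -3·83 = 6709
  a_8 = 4·6709 + 2·1558 + -3·363 = 28863
  a_9 = 4·28863 + 2·6709 + -3·1558 = 124196
  a_10 = 4·124196 + 2·28863 + -3·6709 = 534383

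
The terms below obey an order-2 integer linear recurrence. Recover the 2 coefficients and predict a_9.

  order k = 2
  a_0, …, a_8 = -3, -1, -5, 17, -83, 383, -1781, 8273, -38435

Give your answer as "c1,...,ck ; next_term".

-4,3 ; 178559

  a_2 = -4·-1 + 3·-3 = -5
  a_3 = -4·-5 + 3·-1 = 17
  a_4 = -4·17 + 3·-5 = -83
  a_5 = -4·-83 + 3·17 = 383
  a_6 = -4·383 + 3·-83 = -1781
  a_7 = -4·-1781 + 3·383 = 8273
  a_8 = -4·8273 + 3·-1781 = -38435
  a_9 = -4·-38435 + 3·8273 = 178559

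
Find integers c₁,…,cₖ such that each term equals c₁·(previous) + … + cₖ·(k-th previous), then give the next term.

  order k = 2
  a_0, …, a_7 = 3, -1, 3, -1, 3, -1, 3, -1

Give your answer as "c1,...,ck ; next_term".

0,1 ; 3

  a_2 = 0·-1 + 1·3 = 3
  a_3 = 0·3 + 1·-1 = -1
  a_4 = 0·-1 + 1·3 = 3
  a_5 = 0·3 + 1·-1 = -1
  a_6 = 0·-1 + 1·3 = 3
  a_7 = 0·3 + 1·-1 = -1
  a_8 = 0·-1 + 1·3 = 3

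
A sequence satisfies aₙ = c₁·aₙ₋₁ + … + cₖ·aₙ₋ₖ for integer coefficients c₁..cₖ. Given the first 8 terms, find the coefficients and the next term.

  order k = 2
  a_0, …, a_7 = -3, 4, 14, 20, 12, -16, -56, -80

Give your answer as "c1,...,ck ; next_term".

2,-2 ; -48

  a_2 = 2·4 + -2·-3 = 14
  a_3 = 2·14 + -2·4 = 20
  a_4 = 2·20 + -2·14 = 12
  a_5 = 2·12 + -2·20 = -16
  a_6 = 2·-16 + -2·12 = -56
  a_7 = 2·-56 + -2·-16 = -80
  a_8 = 2·-80 + -2·-56 = -48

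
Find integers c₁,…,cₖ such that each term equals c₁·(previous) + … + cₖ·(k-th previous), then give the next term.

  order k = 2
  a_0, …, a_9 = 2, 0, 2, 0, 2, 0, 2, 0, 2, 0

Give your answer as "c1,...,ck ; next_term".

  a_2 = 0·0 + 1·2 = 2
  a_3 = 0·2 + 1·0 = 0
  a_4 = 0·0 + 1·2 = 2
  a_5 = 0·2 + 1·0 = 0
  a_6 = 0·0 + 1·2 = 2
  a_7 = 0·2 + 1·0 = 0
  a_8 = 0·0 + 1·2 = 2
  a_9 = 0·2 + 1·0 = 0
  a_10 = 0·0 + 1·2 = 2

0,1 ; 2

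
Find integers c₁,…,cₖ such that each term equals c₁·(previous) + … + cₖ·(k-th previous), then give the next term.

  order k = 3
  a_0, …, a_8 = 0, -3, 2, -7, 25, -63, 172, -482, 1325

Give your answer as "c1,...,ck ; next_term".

-2,1,-3 ; -3648

  a_3 = -2·2 + 1·-3 + -3·0 = -7
  a_4 = -2·-7 + 1·2 + -3·-3 = 25
  a_5 = -2·25 + 1·-7 + -3·2 = -63
  a_6 = -2·-63 + 1·25 + -3·-7 = 172
  a_7 = -2·172 + 1·-63 + -3·25 = -482
  a_8 = -2·-482 + 1·172 + -3·-63 = 1325
  a_9 = -2·1325 + 1·-482 + -3·172 = -3648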